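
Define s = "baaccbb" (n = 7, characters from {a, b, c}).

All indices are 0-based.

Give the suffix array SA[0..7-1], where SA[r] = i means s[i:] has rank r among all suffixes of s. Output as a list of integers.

[1, 2, 6, 0, 5, 4, 3]

rank→(start, suffix):
  0 → (1, 'aaccbb')
  1 → (2, 'accbb')
  2 → (6, 'b')
  3 → (0, 'baaccbb')
  4 → (5, 'bb')
  5 → (4, 'cbb')
  6 → (3, 'ccbb')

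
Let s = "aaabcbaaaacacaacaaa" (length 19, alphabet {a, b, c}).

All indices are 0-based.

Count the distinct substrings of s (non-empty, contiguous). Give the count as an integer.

154

sorted suffixes:
  #0 SA[0]=18  'a'
  #1 SA[1]=17  'aa'
  #2 SA[2]=16  'aaa'
  #3 SA[3]=6  'aaaacacaacaaa'
  #4 SA[4]=0  'aaabcbaaaacacaacaaa'
  #5 SA[5]=7  'aaacacaacaaa'
  #6 SA[6]=1  'aabcbaaaacacaacaaa'
  #7 SA[7]=13  'aacaaa'
  #8 SA[8]=8  'aacacaacaaa'
  #9 SA[9]=2  'abcbaaaacacaacaaa'
  #10 SA[10]=14  'acaaa'
  #11 SA[11]=11  'acaacaaa'
  #12 SA[12]=9  'acacaacaaa'
  #13 SA[13]=5  'baaaacacaacaaa'
  #14 SA[14]=3  'bcbaaaacacaacaaa'
  #15 SA[15]=15  'caaa'
  #16 SA[16]=12  'caacaaa'
  #17 SA[17]=10  'cacaacaaa'
  #18 SA[18]=4  'cbaaaacacaacaaa'

SA = [18, 17, 16, 6, 0, 7, 1, 13, 8, 2, 14, 11, 9, 5, 3, 15, 12, 10, 4]
i: (SA[i-1],SA[i]) lcp shared
  1: (18,17) 1 'a'
  2: (17,16) 2 'aa'
  3: (16,6) 3 'aaa'
  4: (6,0) 3 'aaa'
  5: (0,7) 3 'aaa'
  6: (7,1) 2 'aa'
  7: (1,13) 2 'aa'
  8: (13,8) 4 'aaca'
  9: (8,2) 1 'a'
  10: (2,14) 1 'a'
  11: (14,11) 4 'acaa'
  12: (11,9) 3 'aca'
  13: (9,5) 0 ''
  14: (5,3) 1 'b'
  15: (3,15) 0 ''
  16: (15,12) 3 'caa'
  17: (12,10) 2 'ca'
  18: (10,4) 1 'c'

n(n+1)/2 = 19·20/2 = 190
Σ LCP = 0 + 1 + 2 + 3 + 3 + 3 + 2 + 2 + 4 + 1 + 1 + 4 + 3 + 0 + 1 + 0 + 3 + 2 + 1 = 36
distinct = 190 − 36 = 154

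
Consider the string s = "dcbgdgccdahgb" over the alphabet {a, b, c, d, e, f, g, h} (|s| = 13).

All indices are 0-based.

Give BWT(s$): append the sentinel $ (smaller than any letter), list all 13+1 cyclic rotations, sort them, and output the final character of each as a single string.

rank  rotation        last
    0  $dcbgdgccdahgb  b
    1  ahgb$dcbgdgccd  d
    2  b$dcbgdgccdahg  g
    3  bgdgccdahgb$dc  c
    4  cbgdgccdahgb$d  d
    5  ccdahgb$dcbgdg  g
    6  cdahgb$dcbgdgc  c
    7  dahgb$dcbgdgcc  c
    8  dcbgdgccdahgb$  $
    9  dgccdahgb$dcbg  g
   10  gb$dcbgdgccdah  h
   11  gccdahgb$dcbgd  d
   12  gdgccdahgb$dcb  b
   13  hgb$dcbgdgccda  a

bdgcdgcc$ghdba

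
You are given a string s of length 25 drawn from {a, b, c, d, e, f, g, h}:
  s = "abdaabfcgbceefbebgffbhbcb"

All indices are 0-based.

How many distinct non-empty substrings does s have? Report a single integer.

rank | idx | suffix
   0 |   3 | aabfcgbceefbebgffbhbcb
   1 |   0 | abdaabfcgbceefbebgffbhbcb
   2 |   4 | abfcgbceefbebgffbhbcb
   3 |  24 | b
   4 |  22 | bcb
   5 |   9 | bceefbebgffbhbcb
   6 |   1 | bdaabfcgbceefbebgffbhbcb
   7 |  14 | bebgffbhbcb
   8 |   5 | bfcgbceefbebgffbhbcb
   9 |  16 | bgffbhbcb
  10 |  20 | bhbcb
  11 |  23 | cb
  12 |  10 | ceefbebgffbhbcb
  13 |   7 | cgbceefbebgffbhbcb
  14 |   2 | daabfcgbceefbebgffbhbcb
  15 |  15 | ebgffbhbcb
  16 |  11 | eefbebgffbhbcb
  17 |  12 | efbebgffbhbcb
  18 |  13 | fbebgffbhbcb
  19 |  19 | fbhbcb
  20 |   6 | fcgbceefbebgffbhbcb
  21 |  18 | ffbhbcb
  22 |   8 | gbceefbebgffbhbcb
  23 |  17 | gffbhbcb
  24 |  21 | hbcb

SA = [3, 0, 4, 24, 22, 9, 1, 14, 5, 16, 20, 23, 10, 7, 2, 15, 11, 12, 13, 19, 6, 18, 8, 17, 21]
rank  pair      lcp
   1  s[3:],s[0:]  1  'a'
   2  s[0:],s[4:]  2  'ab'
   3  s[4:],s[24:]  0  ''
   4  s[24:],s[22:]  1  'b'
   5  s[22:],s[9:]  2  'bc'
   6  s[9:],s[1:]  1  'b'
   7  s[1:],s[14:]  1  'b'
   8  s[14:],s[5:]  1  'b'
   9  s[5:],s[16:]  1  'b'
  10  s[16:],s[20:]  1  'b'
  11  s[20:],s[23:]  0  ''
  12  s[23:],s[10:]  1  'c'
  13  s[10:],s[7:]  1  'c'
  14  s[7:],s[2:]  0  ''
  15  s[2:],s[15:]  0  ''
  16  s[15:],s[11:]  1  'e'
  17  s[11:],s[12:]  1  'e'
  18  s[12:],s[13:]  0  ''
  19  s[13:],s[19:]  2  'fb'
  20  s[19:],s[6:]  1  'f'
  21  s[6:],s[18:]  1  'f'
  22  s[18:],s[8:]  0  ''
  23  s[8:],s[17:]  1  'g'
  24  s[17:],s[21:]  0  ''

n(n+1)/2 = 25·26/2 = 325
Σ LCP = 0 + 1 + 2 + 0 + 1 + 2 + 1 + 1 + 1 + 1 + 1 + 0 + 1 + 1 + 0 + 0 + 1 + 1 + 0 + 2 + 1 + 1 + 0 + 1 + 0 = 20
distinct = 325 − 20 = 305

305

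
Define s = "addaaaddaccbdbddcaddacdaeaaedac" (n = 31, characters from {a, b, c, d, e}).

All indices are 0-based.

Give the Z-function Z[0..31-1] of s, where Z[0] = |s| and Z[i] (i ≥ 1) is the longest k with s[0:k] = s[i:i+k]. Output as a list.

[31, 0, 0, 1, 1, 4, 0, 0, 1, 0, 0, 0, 0, 0, 0, 0, 0, 4, 0, 0, 1, 0, 0, 1, 0, 1, 1, 0, 0, 1, 0]

Z[0]=31
i=1: fresh scan; Z[1]=0
i=2: fresh scan; Z[2]=0
i=3: fresh scan; Z[3]=1 scan→box=[3,4)
i=4: fresh scan; Z[4]=1 scan→box=[4,5)
i=5: fresh scan; Z[5]=4 scan→box=[5,9)
i=6: min(r-i=3, Z[1]=0)=0; Z[6]=0
i=7: min(r-i=2, Z[2]=0)=0; Z[7]=0
i=8: min(r-i=1, Z[3]=1)=1; Z[8]=1
i=9: fresh scan; Z[9]=0
i=10: fresh scan; Z[10]=0
i=11: fresh scan; Z[11]=0
i=12: fresh scan; Z[12]=0
i=13: fresh scan; Z[13]=0
i=14: fresh scan; Z[14]=0
i=15: fresh scan; Z[15]=0
i=16: fresh scan; Z[16]=0
i=17: fresh scan; Z[17]=4 scan→box=[17,21)
i=18: min(r-i=3, Z[1]=0)=0; Z[18]=0
i=19: min(r-i=2, Z[2]=0)=0; Z[19]=0
i=20: min(r-i=1, Z[3]=1)=1; Z[20]=1
i=21: fresh scan; Z[21]=0
i=22: fresh scan; Z[22]=0
i=23: fresh scan; Z[23]=1 scan→box=[23,24)
i=24: fresh scan; Z[24]=0
i=25: fresh scan; Z[25]=1 scan→box=[25,26)
i=26: fresh scan; Z[26]=1 scan→box=[26,27)
i=27: fresh scan; Z[27]=0
i=28: fresh scan; Z[28]=0
i=29: fresh scan; Z[29]=1 scan→box=[29,30)
i=30: fresh scan; Z[30]=0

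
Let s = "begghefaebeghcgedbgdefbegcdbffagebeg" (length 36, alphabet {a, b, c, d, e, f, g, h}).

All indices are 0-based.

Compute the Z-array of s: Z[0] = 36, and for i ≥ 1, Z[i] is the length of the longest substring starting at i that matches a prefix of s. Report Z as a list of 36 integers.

Z[0]=36
i=1: i≥r, start 0; Z[1]=0
i=2: i≥r, start 0; Z[2]=0
i=3: i≥r, start 0; Z[3]=0
i=4: i≥r, start 0; Z[4]=0
i=5: i≥r, start 0; Z[5]=0
i=6: i≥r, start 0; Z[6]=0
i=7: i≥r, start 0; Z[7]=0
i=8: i≥r, start 0; Z[8]=0
i=9: i≥r, start 0; Z[9]=3 extend→box=[9,12)
i=10: min(r-i=2, Z[1]=0)=0; Z[10]=0
i=11: min(r-i=1, Z[2]=0)=0; Z[11]=0
i=12: i≥r, start 0; Z[12]=0
i=13: i≥r, start 0; Z[13]=0
i=14: i≥r, start 0; Z[14]=0
i=15: i≥r, start 0; Z[15]=0
i=16: i≥r, start 0; Z[16]=0
i=17: i≥r, start 0; Z[17]=1 extend→box=[17,18)
i=18: i≥r, start 0; Z[18]=0
i=19: i≥r, start 0; Z[19]=0
i=20: i≥r, start 0; Z[20]=0
i=21: i≥r, start 0; Z[21]=0
i=22: i≥r, start 0; Z[22]=3 extend→box=[22,25)
i=23: min(r-i=2, Z[1]=0)=0; Z[23]=0
i=24: min(r-i=1, Z[2]=0)=0; Z[24]=0
i=25: i≥r, start 0; Z[25]=0
i=26: i≥r, start 0; Z[26]=0
i=27: i≥r, start 0; Z[27]=1 extend→box=[27,28)
i=28: i≥r, start 0; Z[28]=0
i=29: i≥r, start 0; Z[29]=0
i=30: i≥r, start 0; Z[30]=0
i=31: i≥r, start 0; Z[31]=0
i=32: i≥r, start 0; Z[32]=0
i=33: i≥r, start 0; Z[33]=3 extend→box=[33,36)
i=34: min(r-i=2, Z[1]=0)=0; Z[34]=0
i=35: min(r-i=1, Z[2]=0)=0; Z[35]=0

[36, 0, 0, 0, 0, 0, 0, 0, 0, 3, 0, 0, 0, 0, 0, 0, 0, 1, 0, 0, 0, 0, 3, 0, 0, 0, 0, 1, 0, 0, 0, 0, 0, 3, 0, 0]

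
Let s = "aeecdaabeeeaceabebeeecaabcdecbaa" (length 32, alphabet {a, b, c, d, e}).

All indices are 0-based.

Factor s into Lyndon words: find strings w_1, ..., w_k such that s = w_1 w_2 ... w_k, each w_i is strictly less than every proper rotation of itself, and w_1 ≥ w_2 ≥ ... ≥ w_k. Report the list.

emit factor 1: 'aeecd' (i=0, period=5)
emit factor 2: 'aabeeeaceabebeeec' (i=5, period=17)
emit factor 3: 'aabcdecb' (i=22, period=8)
emit factor 4: 'a' (i=30, period=1)
emit factor 5: 'a' (i=31, period=1)

["aeecd", "aabeeeaceabebeeec", "aabcdecb", "a", "a"]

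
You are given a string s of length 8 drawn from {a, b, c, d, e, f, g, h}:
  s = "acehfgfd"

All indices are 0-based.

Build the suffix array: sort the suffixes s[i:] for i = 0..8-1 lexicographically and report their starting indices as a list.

[0, 1, 7, 2, 6, 4, 5, 3]

sorted suffixes:
  #0 SA[0]=0  'acehfgfd'
  #1 SA[1]=1  'cehfgfd'
  #2 SA[2]=7  'd'
  #3 SA[3]=2  'ehfgfd'
  #4 SA[4]=6  'fd'
  #5 SA[5]=4  'fgfd'
  #6 SA[6]=5  'gfd'
  #7 SA[7]=3  'hfgfd'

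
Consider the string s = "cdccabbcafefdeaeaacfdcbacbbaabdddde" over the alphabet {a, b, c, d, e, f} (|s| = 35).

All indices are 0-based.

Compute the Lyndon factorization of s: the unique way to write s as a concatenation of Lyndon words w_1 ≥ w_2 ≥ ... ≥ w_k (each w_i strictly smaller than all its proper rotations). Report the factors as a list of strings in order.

emit factor 1: 'cd' (i=0, period=2)
emit factor 2: 'c' (i=2, period=1)
emit factor 3: 'c' (i=3, period=1)
emit factor 4: 'abbcafefdeae' (i=4, period=12)
emit factor 5: 'aacfdcbacbb' (i=16, period=11)
emit factor 6: 'aabdddde' (i=27, period=8)

["cd", "c", "c", "abbcafefdeae", "aacfdcbacbb", "aabdddde"]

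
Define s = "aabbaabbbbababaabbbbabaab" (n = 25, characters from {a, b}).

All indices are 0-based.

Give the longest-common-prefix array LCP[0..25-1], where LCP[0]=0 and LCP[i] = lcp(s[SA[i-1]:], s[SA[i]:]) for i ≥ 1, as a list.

rank | idx | suffix
   0 |  22 | aab
   1 |   0 | aabbaabbbbababaabbbbabaab
   2 |  14 | aabbbbabaab
   3 |   4 | aabbbbababaabbbbabaab
   4 |  23 | ab
   5 |  20 | abaab
   6 |  12 | abaabbbbabaab
   7 |  10 | ababaabbbbabaab
   8 |   1 | abbaabbbbababaabbbbabaab
   9 |  15 | abbbbabaab
  10 |   5 | abbbbababaabbbbabaab
  11 |  24 | b
  12 |  21 | baab
  13 |  13 | baabbbbabaab
  14 |   3 | baabbbbababaabbbbabaab
  15 |  19 | babaab
  16 |  11 | babaabbbbabaab
  17 |   9 | bababaabbbbabaab
  18 |   2 | bbaabbbbababaabbbbabaab
  19 |  18 | bbabaab
  20 |   8 | bbababaabbbbabaab
  21 |  17 | bbbabaab
  22 |   7 | bbbababaabbbbabaab
  23 |  16 | bbbbabaab
  24 |   6 | bbbbababaabbbbabaab

SA = [22, 0, 14, 4, 23, 20, 12, 10, 1, 15, 5, 24, 21, 13, 3, 19, 11, 9, 2, 18, 8, 17, 7, 16, 6]
i: (SA[i-1],SA[i]) lcp shared
  1: (22,0) 3 'aab'
  2: (0,14) 4 'aabb'
  3: (14,4) 9 'aabbbbaba'
  4: (4,23) 1 'a'
  5: (23,20) 2 'ab'
  6: (20,12) 5 'abaab'
  7: (12,10) 3 'aba'
  8: (10,1) 2 'ab'
  9: (1,15) 3 'abb'
  10: (15,5) 8 'abbbbaba'
  11: (5,24) 0 ''
  12: (24,21) 1 'b'
  13: (21,13) 4 'baab'
  14: (13,3) 10 'baabbbbaba'
  15: (3,19) 2 'ba'
  16: (19,11) 6 'babaab'
  17: (11,9) 4 'baba'
  18: (9,2) 1 'b'
  19: (2,18) 3 'bba'
  20: (18,8) 5 'bbaba'
  21: (8,17) 2 'bb'
  22: (17,7) 6 'bbbaba'
  23: (7,16) 3 'bbb'
  24: (16,6) 7 'bbbbaba'

[0, 3, 4, 9, 1, 2, 5, 3, 2, 3, 8, 0, 1, 4, 10, 2, 6, 4, 1, 3, 5, 2, 6, 3, 7]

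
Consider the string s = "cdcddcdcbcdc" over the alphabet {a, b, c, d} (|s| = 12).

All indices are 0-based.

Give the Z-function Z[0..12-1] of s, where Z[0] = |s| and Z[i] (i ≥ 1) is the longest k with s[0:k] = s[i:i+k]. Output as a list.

[12, 0, 2, 0, 0, 3, 0, 1, 0, 3, 0, 1]

Z[0]=12
i=1: i≥r, start 0; Z[1]=0
i=2: i≥r, start 0; Z[2]=2 extend→box=[2,4)
i=3: min(r-i=1, Z[1]=0)=0; Z[3]=0
i=4: i≥r, start 0; Z[4]=0
i=5: i≥r, start 0; Z[5]=3 extend→box=[5,8)
i=6: min(r-i=2, Z[1]=0)=0; Z[6]=0
i=7: min(r-i=1, Z[2]=2)=1; Z[7]=1
i=8: i≥r, start 0; Z[8]=0
i=9: i≥r, start 0; Z[9]=3 extend→box=[9,12)
i=10: min(r-i=2, Z[1]=0)=0; Z[10]=0
i=11: min(r-i=1, Z[2]=2)=1; Z[11]=1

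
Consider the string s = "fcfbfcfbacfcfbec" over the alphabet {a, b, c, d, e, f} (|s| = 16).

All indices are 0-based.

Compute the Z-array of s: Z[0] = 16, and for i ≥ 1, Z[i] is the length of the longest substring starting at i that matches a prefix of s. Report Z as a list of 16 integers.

[16, 0, 1, 0, 4, 0, 1, 0, 0, 0, 4, 0, 1, 0, 0, 0]

Z[0]=16
i=1: fresh scan; Z[1]=0
i=2: fresh scan; Z[2]=1 extend→box=[2,3)
i=3: fresh scan; Z[3]=0
i=4: fresh scan; Z[4]=4 extend→box=[4,8)
i=5: min(r-i=3, Z[1]=0)=0; Z[5]=0
i=6: min(r-i=2, Z[2]=1)=1; Z[6]=1
i=7: min(r-i=1, Z[3]=0)=0; Z[7]=0
i=8: fresh scan; Z[8]=0
i=9: fresh scan; Z[9]=0
i=10: fresh scan; Z[10]=4 extend→box=[10,14)
i=11: min(r-i=3, Z[1]=0)=0; Z[11]=0
i=12: min(r-i=2, Z[2]=1)=1; Z[12]=1
i=13: min(r-i=1, Z[3]=0)=0; Z[13]=0
i=14: fresh scan; Z[14]=0
i=15: fresh scan; Z[15]=0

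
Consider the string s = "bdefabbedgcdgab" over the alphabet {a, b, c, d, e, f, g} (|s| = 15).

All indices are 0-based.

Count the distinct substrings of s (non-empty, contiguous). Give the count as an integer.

110

rank→(start, suffix):
  0 → (13, 'ab')
  1 → (4, 'abbedgcdgab')
  2 → (14, 'b')
  3 → (5, 'bbedgcdgab')
  4 → (0, 'bdefabbedgcdgab')
  5 → (6, 'bedgcdgab')
  6 → (10, 'cdgab')
  7 → (1, 'defabbedgcdgab')
  8 → (11, 'dgab')
  9 → (8, 'dgcdgab')
  10 → (7, 'edgcdgab')
  11 → (2, 'efabbedgcdgab')
  12 → (3, 'fabbedgcdgab')
  13 → (12, 'gab')
  14 → (9, 'gcdgab')

SA = [13, 4, 14, 5, 0, 6, 10, 1, 11, 8, 7, 2, 3, 12, 9]
[i] adj suffixes → lcp
  [1] 13/4 → 2 ('ab')
  [2] 4/14 → 0 ('')
  [3] 14/5 → 1 ('b')
  [4] 5/0 → 1 ('b')
  [5] 0/6 → 1 ('b')
  [6] 6/10 → 0 ('')
  [7] 10/1 → 0 ('')
  [8] 1/11 → 1 ('d')
  [9] 11/8 → 2 ('dg')
  [10] 8/7 → 0 ('')
  [11] 7/2 → 1 ('e')
  [12] 2/3 → 0 ('')
  [13] 3/12 → 0 ('')
  [14] 12/9 → 1 ('g')

n(n+1)/2 = 15·16/2 = 120
Σ LCP = 0 + 2 + 0 + 1 + 1 + 1 + 0 + 0 + 1 + 2 + 0 + 1 + 0 + 0 + 1 = 10
distinct = 120 − 10 = 110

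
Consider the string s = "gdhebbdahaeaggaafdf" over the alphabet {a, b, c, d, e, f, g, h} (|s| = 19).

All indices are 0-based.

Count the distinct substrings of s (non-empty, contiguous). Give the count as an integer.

178

rank→(start, suffix):
  0 → (14, 'aafdf')
  1 → (9, 'aeaggaafdf')
  2 → (15, 'afdf')
  3 → (11, 'aggaafdf')
  4 → (7, 'ahaeaggaafdf')
  5 → (4, 'bbdahaeaggaafdf')
  6 → (5, 'bdahaeaggaafdf')
  7 → (6, 'dahaeaggaafdf')
  8 → (17, 'df')
  9 → (1, 'dhebbdahaeaggaafdf')
  10 → (10, 'eaggaafdf')
  11 → (3, 'ebbdahaeaggaafdf')
  12 → (18, 'f')
  13 → (16, 'fdf')
  14 → (13, 'gaafdf')
  15 → (0, 'gdhebbdahaeaggaafdf')
  16 → (12, 'ggaafdf')
  17 → (8, 'haeaggaafdf')
  18 → (2, 'hebbdahaeaggaafdf')

SA = [14, 9, 15, 11, 7, 4, 5, 6, 17, 1, 10, 3, 18, 16, 13, 0, 12, 8, 2]
[i] adj suffixes → lcp
  [1] 14/9 → 1 ('a')
  [2] 9/15 → 1 ('a')
  [3] 15/11 → 1 ('a')
  [4] 11/7 → 1 ('a')
  [5] 7/4 → 0 ('')
  [6] 4/5 → 1 ('b')
  [7] 5/6 → 0 ('')
  [8] 6/17 → 1 ('d')
  [9] 17/1 → 1 ('d')
  [10] 1/10 → 0 ('')
  [11] 10/3 → 1 ('e')
  [12] 3/18 → 0 ('')
  [13] 18/16 → 1 ('f')
  [14] 16/13 → 0 ('')
  [15] 13/0 → 1 ('g')
  [16] 0/12 → 1 ('g')
  [17] 12/8 → 0 ('')
  [18] 8/2 → 1 ('h')

n(n+1)/2 = 19·20/2 = 190
Σ LCP = 0 + 1 + 1 + 1 + 1 + 0 + 1 + 0 + 1 + 1 + 0 + 1 + 0 + 1 + 0 + 1 + 1 + 0 + 1 = 12
distinct = 190 − 12 = 178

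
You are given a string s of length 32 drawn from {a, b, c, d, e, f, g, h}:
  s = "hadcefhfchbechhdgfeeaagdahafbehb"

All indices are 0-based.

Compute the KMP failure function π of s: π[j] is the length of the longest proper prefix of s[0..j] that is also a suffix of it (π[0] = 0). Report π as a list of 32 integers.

[0, 0, 0, 0, 0, 0, 1, 0, 0, 1, 0, 0, 0, 1, 1, 0, 0, 0, 0, 0, 0, 0, 0, 0, 0, 1, 2, 0, 0, 0, 1, 0]

π[0] = 0
j=1 s[j]='a': π[1]=0 (border '')
j=2 s[j]='d': π[2]=0 (border '')
j=3 s[j]='c': π[3]=0 (border '')
j=4 s[j]='e': π[4]=0 (border '')
j=5 s[j]='f': π[5]=0 (border '')
j=6 s[j]='h': π[6]=1 (border 'h')
j=7 s[j]='f': k: 1→0; π[7]=0 (border '')
j=8 s[j]='c': π[8]=0 (border '')
j=9 s[j]='h': π[9]=1 (border 'h')
j=10 s[j]='b': k: 1→0; π[10]=0 (border '')
j=11 s[j]='e': π[11]=0 (border '')
j=12 s[j]='c': π[12]=0 (border '')
j=13 s[j]='h': π[13]=1 (border 'h')
j=14 s[j]='h': k: 1→0; π[14]=1 (border 'h')
j=15 s[j]='d': k: 1→0; π[15]=0 (border '')
j=16 s[j]='g': π[16]=0 (border '')
j=17 s[j]='f': π[17]=0 (border '')
j=18 s[j]='e': π[18]=0 (border '')
j=19 s[j]='e': π[19]=0 (border '')
j=20 s[j]='a': π[20]=0 (border '')
j=21 s[j]='a': π[21]=0 (border '')
j=22 s[j]='g': π[22]=0 (border '')
j=23 s[j]='d': π[23]=0 (border '')
j=24 s[j]='a': π[24]=0 (border '')
j=25 s[j]='h': π[25]=1 (border 'h')
j=26 s[j]='a': π[26]=2 (border 'ha')
j=27 s[j]='f': k: 2→0; π[27]=0 (border '')
j=28 s[j]='b': π[28]=0 (border '')
j=29 s[j]='e': π[29]=0 (border '')
j=30 s[j]='h': π[30]=1 (border 'h')
j=31 s[j]='b': k: 1→0; π[31]=0 (border '')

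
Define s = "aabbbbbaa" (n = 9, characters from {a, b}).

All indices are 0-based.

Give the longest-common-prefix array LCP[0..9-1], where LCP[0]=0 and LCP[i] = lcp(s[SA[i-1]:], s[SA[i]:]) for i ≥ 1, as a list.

[0, 1, 2, 1, 0, 1, 2, 3, 4]

rank | idx | suffix
   0 |   8 | a
   1 |   7 | aa
   2 |   0 | aabbbbbaa
   3 |   1 | abbbbbaa
   4 |   6 | baa
   5 |   5 | bbaa
   6 |   4 | bbbaa
   7 |   3 | bbbbaa
   8 |   2 | bbbbbaa

SA = [8, 7, 0, 1, 6, 5, 4, 3, 2]
[i] adj suffixes → lcp
  [1] 8/7 → 1 ('a')
  [2] 7/0 → 2 ('aa')
  [3] 0/1 → 1 ('a')
  [4] 1/6 → 0 ('')
  [5] 6/5 → 1 ('b')
  [6] 5/4 → 2 ('bb')
  [7] 4/3 → 3 ('bbb')
  [8] 3/2 → 4 ('bbbb')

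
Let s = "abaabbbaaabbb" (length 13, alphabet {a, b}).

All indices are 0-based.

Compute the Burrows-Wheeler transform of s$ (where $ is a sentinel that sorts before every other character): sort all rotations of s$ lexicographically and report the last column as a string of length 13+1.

bbab$aabbabbaa

rank  rotation        last
    0  $abaabbbaaabbb  b
    1  aaabbb$abaabbb  b
    2  aabbb$abaabbba  a
    3  aabbbaaabbb$ab  b
    4  abaabbbaaabbb$  $
    5  abbb$abaabbbaa  a
    6  abbbaaabbb$aba  a
    7  b$abaabbbaaabb  b
    8  baaabbb$abaabb  b
    9  baabbbaaabbb$a  a
   10  bb$abaabbbaaab  b
   11  bbaaabbb$abaab  b
   12  bbb$abaabbbaaa  a
   13  bbbaaabbb$abaa  a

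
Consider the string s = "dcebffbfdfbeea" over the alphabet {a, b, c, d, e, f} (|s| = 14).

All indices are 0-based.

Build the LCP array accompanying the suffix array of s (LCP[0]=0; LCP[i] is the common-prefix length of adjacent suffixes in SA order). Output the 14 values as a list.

[0, 0, 1, 2, 0, 0, 1, 0, 1, 1, 0, 2, 1, 1]

rank | idx | suffix
   0 |  13 | a
   1 |  10 | beea
   2 |   6 | bfdfbeea
   3 |   3 | bffbfdfbeea
   4 |   1 | cebffbfdfbeea
   5 |   0 | dcebffbfdfbeea
   6 |   8 | dfbeea
   7 |  12 | ea
   8 |   2 | ebffbfdfbeea
   9 |  11 | eea
  10 |   9 | fbeea
  11 |   5 | fbfdfbeea
  12 |   7 | fdfbeea
  13 |   4 | ffbfdfbeea

SA = [13, 10, 6, 3, 1, 0, 8, 12, 2, 11, 9, 5, 7, 4]
[i] adj suffixes → lcp
  [1] 13/10 → 0 ('')
  [2] 10/6 → 1 ('b')
  [3] 6/3 → 2 ('bf')
  [4] 3/1 → 0 ('')
  [5] 1/0 → 0 ('')
  [6] 0/8 → 1 ('d')
  [7] 8/12 → 0 ('')
  [8] 12/2 → 1 ('e')
  [9] 2/11 → 1 ('e')
  [10] 11/9 → 0 ('')
  [11] 9/5 → 2 ('fb')
  [12] 5/7 → 1 ('f')
  [13] 7/4 → 1 ('f')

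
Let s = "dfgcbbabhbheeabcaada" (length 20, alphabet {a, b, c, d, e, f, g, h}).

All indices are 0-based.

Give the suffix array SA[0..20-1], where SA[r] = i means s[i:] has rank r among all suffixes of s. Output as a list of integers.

[19, 16, 13, 6, 17, 5, 4, 14, 7, 9, 15, 3, 18, 0, 12, 11, 1, 2, 8, 10]

rank→(start, suffix):
  0 → (19, 'a')
  1 → (16, 'aada')
  2 → (13, 'abcaada')
  3 → (6, 'abhbheeabcaada')
  4 → (17, 'ada')
  5 → (5, 'babhbheeabcaada')
  6 → (4, 'bbabhbheeabcaada')
  7 → (14, 'bcaada')
  8 → (7, 'bhbheeabcaada')
  9 → (9, 'bheeabcaada')
  10 → (15, 'caada')
  11 → (3, 'cbbabhbheeabcaada')
  12 → (18, 'da')
  13 → (0, 'dfgcbbabhbheeabcaada')
  14 → (12, 'eabcaada')
  15 → (11, 'eeabcaada')
  16 → (1, 'fgcbbabhbheeabcaada')
  17 → (2, 'gcbbabhbheeabcaada')
  18 → (8, 'hbheeabcaada')
  19 → (10, 'heeabcaada')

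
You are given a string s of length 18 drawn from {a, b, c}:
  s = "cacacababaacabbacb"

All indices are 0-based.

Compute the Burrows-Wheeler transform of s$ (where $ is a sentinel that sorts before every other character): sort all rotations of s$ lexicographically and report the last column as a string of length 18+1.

rank  rotation             last
    0  $cacacababaacabbacb  b
    1  aacabbacb$cacacabab  b
    2  abaacabbacb$cacacab  b
    3  ababaacabbacb$cacac  c
    4  abbacb$cacacababaac  c
    5  acababaacabbacb$cac  c
    6  acabbacb$cacacababa  a
    7  acacababaacabbacb$c  c
    8  acb$cacacababaacabb  b
    9  b$cacacababaacabbac  c
   10  baacabbacb$cacacaba  a
   11  babaacabbacb$cacaca  a
   12  bacb$cacacababaacab  b
   13  bbacb$cacacababaaca  a
   14  cababaacabbacb$caca  a
   15  cabbacb$cacacababaa  a
   16  cacababaacabbacb$ca  a
   17  cacacababaacabbacb$  $
   18  cb$cacacababaacabba  a

bbbcccacbcaabaaaa$a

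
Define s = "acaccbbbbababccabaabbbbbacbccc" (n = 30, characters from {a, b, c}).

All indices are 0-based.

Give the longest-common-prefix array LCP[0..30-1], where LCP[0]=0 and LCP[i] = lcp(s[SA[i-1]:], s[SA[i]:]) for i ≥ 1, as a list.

[0, 1, 3, 2, 2, 1, 2, 2, 0, 2, 3, 2, 1, 3, 2, 4, 3, 5, 4, 1, 3, 0, 1, 2, 1, 2, 1, 2, 2, 2]

rank | idx | suffix
   0 |  17 | aabbbbbacbccc
   1 |  15 | abaabbbbbacbccc
   2 |   9 | ababccabaabbbbbacbccc
   3 |  18 | abbbbbacbccc
   4 |  11 | abccabaabbbbbacbccc
   5 |   0 | acaccbbbbababccabaabbbbbacbccc
   6 |  24 | acbccc
   7 |   2 | accbbbbababccabaabbbbbacbccc
   8 |  16 | baabbbbbacbccc
   9 |   8 | bababccabaabbbbbacbccc
  10 |  10 | babccabaabbbbbacbccc
  11 |  23 | bacbccc
  12 |   7 | bbababccabaabbbbbacbccc
  13 |  22 | bbacbccc
  14 |   6 | bbbababccabaabbbbbacbccc
  15 |  21 | bbbacbccc
  16 |   5 | bbbbababccabaabbbbbacbccc
  17 |  20 | bbbbacbccc
  18 |  19 | bbbbbacbccc
  19 |  12 | bccabaabbbbbacbccc
  20 |  26 | bccc
  21 |  29 | c
  22 |  14 | cabaabbbbbacbccc
  23 |   1 | caccbbbbababccabaabbbbbacbccc
  24 |   4 | cbbbbababccabaabbbbbacbccc
  25 |  25 | cbccc
  26 |  28 | cc
  27 |  13 | ccabaabbbbbacbccc
  28 |   3 | ccbbbbababccabaabbbbbacbccc
  29 |  27 | ccc

SA = [17, 15, 9, 18, 11, 0, 24, 2, 16, 8, 10, 23, 7, 22, 6, 21, 5, 20, 19, 12, 26, 29, 14, 1, 4, 25, 28, 13, 3, 27]
[i] adj suffixes → lcp
  [1] 17/15 → 1 ('a')
  [2] 15/9 → 3 ('aba')
  [3] 9/18 → 2 ('ab')
  [4] 18/11 → 2 ('ab')
  [5] 11/0 → 1 ('a')
  [6] 0/24 → 2 ('ac')
  [7] 24/2 → 2 ('ac')
  [8] 2/16 → 0 ('')
  [9] 16/8 → 2 ('ba')
  [10] 8/10 → 3 ('bab')
  [11] 10/23 → 2 ('ba')
  [12] 23/7 → 1 ('b')
  [13] 7/22 → 3 ('bba')
  [14] 22/6 → 2 ('bb')
  [15] 6/21 → 4 ('bbba')
  [16] 21/5 → 3 ('bbb')
  [17] 5/20 → 5 ('bbbba')
  [18] 20/19 → 4 ('bbbb')
  [19] 19/12 → 1 ('b')
  [20] 12/26 → 3 ('bcc')
  [21] 26/29 → 0 ('')
  [22] 29/14 → 1 ('c')
  [23] 14/1 → 2 ('ca')
  [24] 1/4 → 1 ('c')
  [25] 4/25 → 2 ('cb')
  [26] 25/28 → 1 ('c')
  [27] 28/13 → 2 ('cc')
  [28] 13/3 → 2 ('cc')
  [29] 3/27 → 2 ('cc')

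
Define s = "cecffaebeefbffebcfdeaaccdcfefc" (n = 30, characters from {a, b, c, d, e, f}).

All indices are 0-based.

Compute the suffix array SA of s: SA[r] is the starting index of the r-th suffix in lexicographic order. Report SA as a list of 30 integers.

rank→(start, suffix):
  0 → (20, 'aaccdcfefc')
  1 → (21, 'accdcfefc')
  2 → (5, 'aebeefbffebcfdeaaccdcfefc')
  3 → (15, 'bcfdeaaccdcfefc')
  4 → (7, 'beefbffebcfdeaaccdcfefc')
  5 → (11, 'bffebcfdeaaccdcfefc')
  6 → (29, 'c')
  7 → (22, 'ccdcfefc')
  8 → (23, 'cdcfefc')
  9 → (0, 'cecffaebeefbffebcfdeaaccdcfefc')
  10 → (16, 'cfdeaaccdcfefc')
  11 → (25, 'cfefc')
  12 → (2, 'cffaebeefbffebcfdeaaccdcfefc')
  13 → (24, 'dcfefc')
  14 → (18, 'deaaccdcfefc')
  15 → (19, 'eaaccdcfefc')
  16 → (14, 'ebcfdeaaccdcfefc')
  17 → (6, 'ebeefbffebcfdeaaccdcfefc')
  18 → (1, 'ecffaebeefbffebcfdeaaccdcfefc')
  19 → (8, 'eefbffebcfdeaaccdcfefc')
  20 → (9, 'efbffebcfdeaaccdcfefc')
  21 → (27, 'efc')
  22 → (4, 'faebeefbffebcfdeaaccdcfefc')
  23 → (10, 'fbffebcfdeaaccdcfefc')
  24 → (28, 'fc')
  25 → (17, 'fdeaaccdcfefc')
  26 → (13, 'febcfdeaaccdcfefc')
  27 → (26, 'fefc')
  28 → (3, 'ffaebeefbffebcfdeaaccdcfefc')
  29 → (12, 'ffebcfdeaaccdcfefc')

[20, 21, 5, 15, 7, 11, 29, 22, 23, 0, 16, 25, 2, 24, 18, 19, 14, 6, 1, 8, 9, 27, 4, 10, 28, 17, 13, 26, 3, 12]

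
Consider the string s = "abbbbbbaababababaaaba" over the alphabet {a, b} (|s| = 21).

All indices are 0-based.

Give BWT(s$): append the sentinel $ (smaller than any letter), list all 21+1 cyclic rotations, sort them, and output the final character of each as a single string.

abbababbba$aabaaabbbba

rank  rotation                last
    0  $abbbbbbaababababaaaba  a
    1  a$abbbbbbaababababaaab  b
    2  aaaba$abbbbbbaabababab  b
    3  aaba$abbbbbbaababababa  a
    4  aababababaaaba$abbbbbb  b
    5  aba$abbbbbbaababababaa  a
    6  abaaaba$abbbbbbaababab  b
    7  ababaaaba$abbbbbbaabab  b
    8  abababaaaba$abbbbbbaab  b
    9  ababababaaaba$abbbbbba  a
   10  abbbbbbaababababaaaba$  $
   11  ba$abbbbbbaababababaaa  a
   12  baaaba$abbbbbbaabababa  a
   13  baababababaaaba$abbbbb  b
   14  babaaaba$abbbbbbaababa  a
   15  bababaaaba$abbbbbbaaba  a
   16  babababaaaba$abbbbbbaa  a
   17  bbaababababaaaba$abbbb  b
   18  bbbaababababaaaba$abbb  b
   19  bbbbaababababaaaba$abb  b
   20  bbbbbaababababaaaba$ab  b
   21  bbbbbbaababababaaaba$a  a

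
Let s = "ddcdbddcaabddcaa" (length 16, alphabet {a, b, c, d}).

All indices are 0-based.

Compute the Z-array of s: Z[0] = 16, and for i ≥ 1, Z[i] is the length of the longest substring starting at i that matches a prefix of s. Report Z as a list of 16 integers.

Z[0]=16
i=1: outside box; Z[1]=1 scan→box=[1,2)
i=2: outside box; Z[2]=0
i=3: outside box; Z[3]=1 scan→box=[3,4)
i=4: outside box; Z[4]=0
i=5: outside box; Z[5]=3 scan→box=[5,8)
i=6: min(r-i=2, Z[1]=1)=1; Z[6]=1
i=7: min(r-i=1, Z[2]=0)=0; Z[7]=0
i=8: outside box; Z[8]=0
i=9: outside box; Z[9]=0
i=10: outside box; Z[10]=0
i=11: outside box; Z[11]=3 scan→box=[11,14)
i=12: min(r-i=2, Z[1]=1)=1; Z[12]=1
i=13: min(r-i=1, Z[2]=0)=0; Z[13]=0
i=14: outside box; Z[14]=0
i=15: outside box; Z[15]=0

[16, 1, 0, 1, 0, 3, 1, 0, 0, 0, 0, 3, 1, 0, 0, 0]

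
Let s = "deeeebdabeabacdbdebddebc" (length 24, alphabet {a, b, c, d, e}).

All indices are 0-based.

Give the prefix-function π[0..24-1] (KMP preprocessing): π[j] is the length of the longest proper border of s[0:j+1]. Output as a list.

[0, 0, 0, 0, 0, 0, 1, 0, 0, 0, 0, 0, 0, 0, 1, 0, 1, 2, 0, 1, 1, 2, 0, 0]

π[0] = 0
j=1 s[j]='e': π[1]=0 (border '')
j=2 s[j]='e': π[2]=0 (border '')
j=3 s[j]='e': π[3]=0 (border '')
j=4 s[j]='e': π[4]=0 (border '')
j=5 s[j]='b': π[5]=0 (border '')
j=6 s[j]='d': π[6]=1 (border 'd')
j=7 s[j]='a': k: 1→0; π[7]=0 (border '')
j=8 s[j]='b': π[8]=0 (border '')
j=9 s[j]='e': π[9]=0 (border '')
j=10 s[j]='a': π[10]=0 (border '')
j=11 s[j]='b': π[11]=0 (border '')
j=12 s[j]='a': π[12]=0 (border '')
j=13 s[j]='c': π[13]=0 (border '')
j=14 s[j]='d': π[14]=1 (border 'd')
j=15 s[j]='b': k: 1→0; π[15]=0 (border '')
j=16 s[j]='d': π[16]=1 (border 'd')
j=17 s[j]='e': π[17]=2 (border 'de')
j=18 s[j]='b': k: 2→0; π[18]=0 (border '')
j=19 s[j]='d': π[19]=1 (border 'd')
j=20 s[j]='d': k: 1→0; π[20]=1 (border 'd')
j=21 s[j]='e': π[21]=2 (border 'de')
j=22 s[j]='b': k: 2→0; π[22]=0 (border '')
j=23 s[j]='c': π[23]=0 (border '')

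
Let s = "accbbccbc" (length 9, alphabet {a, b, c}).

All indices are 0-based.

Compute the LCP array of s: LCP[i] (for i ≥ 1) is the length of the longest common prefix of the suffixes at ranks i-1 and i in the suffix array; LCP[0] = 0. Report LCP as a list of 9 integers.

[0, 0, 1, 2, 0, 1, 2, 1, 3]

sorted suffixes:
  #0 SA[0]=0  'accbbccbc'
  #1 SA[1]=3  'bbccbc'
  #2 SA[2]=7  'bc'
  #3 SA[3]=4  'bccbc'
  #4 SA[4]=8  'c'
  #5 SA[5]=2  'cbbccbc'
  #6 SA[6]=6  'cbc'
  #7 SA[7]=1  'ccbbccbc'
  #8 SA[8]=5  'ccbc'

SA = [0, 3, 7, 4, 8, 2, 6, 1, 5]
[i] adj suffixes → lcp
  [1] 0/3 → 0 ('')
  [2] 3/7 → 1 ('b')
  [3] 7/4 → 2 ('bc')
  [4] 4/8 → 0 ('')
  [5] 8/2 → 1 ('c')
  [6] 2/6 → 2 ('cb')
  [7] 6/1 → 1 ('c')
  [8] 1/5 → 3 ('ccb')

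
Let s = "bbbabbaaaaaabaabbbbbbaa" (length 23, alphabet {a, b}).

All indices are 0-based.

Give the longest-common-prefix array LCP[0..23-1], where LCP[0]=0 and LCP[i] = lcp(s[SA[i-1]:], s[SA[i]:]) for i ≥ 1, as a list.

rank→(start, suffix):
  0 → (22, 'a')
  1 → (21, 'aa')
  2 → (6, 'aaaaaabaabbbbbbaa')
  3 → (7, 'aaaaabaabbbbbbaa')
  4 → (8, 'aaaabaabbbbbbaa')
  5 → (9, 'aaabaabbbbbbaa')
  6 → (10, 'aabaabbbbbbaa')
  7 → (13, 'aabbbbbbaa')
  8 → (11, 'abaabbbbbbaa')
  9 → (3, 'abbaaaaaabaabbbbbbaa')
  10 → (14, 'abbbbbbaa')
  11 → (20, 'baa')
  12 → (5, 'baaaaaabaabbbbbbaa')
  13 → (12, 'baabbbbbbaa')
  14 → (2, 'babbaaaaaabaabbbbbbaa')
  15 → (19, 'bbaa')
  16 → (4, 'bbaaaaaabaabbbbbbaa')
  17 → (1, 'bbabbaaaaaabaabbbbbbaa')
  18 → (18, 'bbbaa')
  19 → (0, 'bbbabbaaaaaabaabbbbbbaa')
  20 → (17, 'bbbbaa')
  21 → (16, 'bbbbbaa')
  22 → (15, 'bbbbbbaa')

SA = [22, 21, 6, 7, 8, 9, 10, 13, 11, 3, 14, 20, 5, 12, 2, 19, 4, 1, 18, 0, 17, 16, 15]
rank  pair      lcp
   1  s[22:],s[21:]  1  'a'
   2  s[21:],s[6:]  2  'aa'
   3  s[6:],s[7:]  5  'aaaaa'
   4  s[7:],s[8:]  4  'aaaa'
   5  s[8:],s[9:]  3  'aaa'
   6  s[9:],s[10:]  2  'aa'
   7  s[10:],s[13:]  3  'aab'
   8  s[13:],s[11:]  1  'a'
   9  s[11:],s[3:]  2  'ab'
  10  s[3:],s[14:]  3  'abb'
  11  s[14:],s[20:]  0  ''
  12  s[20:],s[5:]  3  'baa'
  13  s[5:],s[12:]  3  'baa'
  14  s[12:],s[2:]  2  'ba'
  15  s[2:],s[19:]  1  'b'
  16  s[19:],s[4:]  4  'bbaa'
  17  s[4:],s[1:]  3  'bba'
  18  s[1:],s[18:]  2  'bb'
  19  s[18:],s[0:]  4  'bbba'
  20  s[0:],s[17:]  3  'bbb'
  21  s[17:],s[16:]  4  'bbbb'
  22  s[16:],s[15:]  5  'bbbbb'

[0, 1, 2, 5, 4, 3, 2, 3, 1, 2, 3, 0, 3, 3, 2, 1, 4, 3, 2, 4, 3, 4, 5]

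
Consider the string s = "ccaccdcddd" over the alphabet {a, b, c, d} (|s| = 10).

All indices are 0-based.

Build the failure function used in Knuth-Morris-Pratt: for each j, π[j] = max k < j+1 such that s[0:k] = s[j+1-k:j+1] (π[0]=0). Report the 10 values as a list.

π[0] = 0
j=1 s[j]='c': π[1]=1 (border 'c')
j=2 s[j]='a': k: 1→0; π[2]=0 (border '')
j=3 s[j]='c': π[3]=1 (border 'c')
j=4 s[j]='c': π[4]=2 (border 'cc')
j=5 s[j]='d': k: 2→1→0; π[5]=0 (border '')
j=6 s[j]='c': π[6]=1 (border 'c')
j=7 s[j]='d': k: 1→0; π[7]=0 (border '')
j=8 s[j]='d': π[8]=0 (border '')
j=9 s[j]='d': π[9]=0 (border '')

[0, 1, 0, 1, 2, 0, 1, 0, 0, 0]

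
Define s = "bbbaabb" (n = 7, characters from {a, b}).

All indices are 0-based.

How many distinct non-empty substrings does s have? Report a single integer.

rank | idx | suffix
   0 |   3 | aabb
   1 |   4 | abb
   2 |   6 | b
   3 |   2 | baabb
   4 |   5 | bb
   5 |   1 | bbaabb
   6 |   0 | bbbaabb

SA = [3, 4, 6, 2, 5, 1, 0]
[i] adj suffixes → lcp
  [1] 3/4 → 1 ('a')
  [2] 4/6 → 0 ('')
  [3] 6/2 → 1 ('b')
  [4] 2/5 → 1 ('b')
  [5] 5/1 → 2 ('bb')
  [6] 1/0 → 2 ('bb')

n(n+1)/2 = 7·8/2 = 28
Σ LCP = 0 + 1 + 0 + 1 + 1 + 2 + 2 = 7
distinct = 28 − 7 = 21

21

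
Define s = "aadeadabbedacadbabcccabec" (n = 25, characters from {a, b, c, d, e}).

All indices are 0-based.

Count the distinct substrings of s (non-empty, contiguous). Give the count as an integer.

297

sorted suffixes:
  #0 SA[0]=0  'aadeadabbedacadbabcccabec'
  #1 SA[1]=6  'abbedacadbabcccabec'
  #2 SA[2]=16  'abcccabec'
  #3 SA[3]=21  'abec'
  #4 SA[4]=11  'acadbabcccabec'
  #5 SA[5]=4  'adabbedacadbabcccabec'
  #6 SA[6]=13  'adbabcccabec'
  #7 SA[7]=1  'adeadabbedacadbabcccabec'
  #8 SA[8]=15  'babcccabec'
  #9 SA[9]=7  'bbedacadbabcccabec'
  #10 SA[10]=17  'bcccabec'
  #11 SA[11]=22  'bec'
  #12 SA[12]=8  'bedacadbabcccabec'
  #13 SA[13]=24  'c'
  #14 SA[14]=20  'cabec'
  #15 SA[15]=12  'cadbabcccabec'
  #16 SA[16]=19  'ccabec'
  #17 SA[17]=18  'cccabec'
  #18 SA[18]=5  'dabbedacadbabcccabec'
  #19 SA[19]=10  'dacadbabcccabec'
  #20 SA[20]=14  'dbabcccabec'
  #21 SA[21]=2  'deadabbedacadbabcccabec'
  #22 SA[22]=3  'eadabbedacadbabcccabec'
  #23 SA[23]=23  'ec'
  #24 SA[24]=9  'edacadbabcccabec'

SA = [0, 6, 16, 21, 11, 4, 13, 1, 15, 7, 17, 22, 8, 24, 20, 12, 19, 18, 5, 10, 14, 2, 3, 23, 9]
i: (SA[i-1],SA[i]) lcp shared
  1: (0,6) 1 'a'
  2: (6,16) 2 'ab'
  3: (16,21) 2 'ab'
  4: (21,11) 1 'a'
  5: (11,4) 1 'a'
  6: (4,13) 2 'ad'
  7: (13,1) 2 'ad'
  8: (1,15) 0 ''
  9: (15,7) 1 'b'
  10: (7,17) 1 'b'
  11: (17,22) 1 'b'
  12: (22,8) 2 'be'
  13: (8,24) 0 ''
  14: (24,20) 1 'c'
  15: (20,12) 2 'ca'
  16: (12,19) 1 'c'
  17: (19,18) 2 'cc'
  18: (18,5) 0 ''
  19: (5,10) 2 'da'
  20: (10,14) 1 'd'
  21: (14,2) 1 'd'
  22: (2,3) 0 ''
  23: (3,23) 1 'e'
  24: (23,9) 1 'e'

n(n+1)/2 = 25·26/2 = 325
Σ LCP = 0 + 1 + 2 + 2 + 1 + 1 + 2 + 2 + 0 + 1 + 1 + 1 + 2 + 0 + 1 + 2 + 1 + 2 + 0 + 2 + 1 + 1 + 0 + 1 + 1 = 28
distinct = 325 − 28 = 297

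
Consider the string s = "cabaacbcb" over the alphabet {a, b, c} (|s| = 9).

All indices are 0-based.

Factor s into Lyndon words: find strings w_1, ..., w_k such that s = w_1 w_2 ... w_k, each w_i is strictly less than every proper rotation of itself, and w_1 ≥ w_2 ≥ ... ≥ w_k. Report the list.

["c", "ab", "aacbcb"]

emit factor 1: 'c' (i=0, period=1)
emit factor 2: 'ab' (i=1, period=2)
emit factor 3: 'aacbcb' (i=3, period=6)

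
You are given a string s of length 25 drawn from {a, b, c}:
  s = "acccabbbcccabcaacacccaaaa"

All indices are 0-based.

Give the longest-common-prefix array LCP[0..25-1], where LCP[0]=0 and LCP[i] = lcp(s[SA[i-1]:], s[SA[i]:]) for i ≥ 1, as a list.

sorted suffixes:
  #0 SA[0]=24  'a'
  #1 SA[1]=23  'aa'
  #2 SA[2]=22  'aaa'
  #3 SA[3]=21  'aaaa'
  #4 SA[4]=14  'aacacccaaaa'
  #5 SA[5]=4  'abbbcccabcaacacccaaaa'
  #6 SA[6]=11  'abcaacacccaaaa'
  #7 SA[7]=15  'acacccaaaa'
  #8 SA[8]=17  'acccaaaa'
  #9 SA[9]=0  'acccabbbcccabcaacacccaaaa'
  #10 SA[10]=5  'bbbcccabcaacacccaaaa'
  #11 SA[11]=6  'bbcccabcaacacccaaaa'
  #12 SA[12]=12  'bcaacacccaaaa'
  #13 SA[13]=7  'bcccabcaacacccaaaa'
  #14 SA[14]=20  'caaaa'
  #15 SA[15]=13  'caacacccaaaa'
  #16 SA[16]=3  'cabbbcccabcaacacccaaaa'
  #17 SA[17]=10  'cabcaacacccaaaa'
  #18 SA[18]=16  'cacccaaaa'
  #19 SA[19]=19  'ccaaaa'
  #20 SA[20]=2  'ccabbbcccabcaacacccaaaa'
  #21 SA[21]=9  'ccabcaacacccaaaa'
  #22 SA[22]=18  'cccaaaa'
  #23 SA[23]=1  'cccabbbcccabcaacacccaaaa'
  #24 SA[24]=8  'cccabcaacacccaaaa'

SA = [24, 23, 22, 21, 14, 4, 11, 15, 17, 0, 5, 6, 12, 7, 20, 13, 3, 10, 16, 19, 2, 9, 18, 1, 8]
i: (SA[i-1],SA[i]) lcp shared
  1: (24,23) 1 'a'
  2: (23,22) 2 'aa'
  3: (22,21) 3 'aaa'
  4: (21,14) 2 'aa'
  5: (14,4) 1 'a'
  6: (4,11) 2 'ab'
  7: (11,15) 1 'a'
  8: (15,17) 2 'ac'
  9: (17,0) 5 'accca'
  10: (0,5) 0 ''
  11: (5,6) 2 'bb'
  12: (6,12) 1 'b'
  13: (12,7) 2 'bc'
  14: (7,20) 0 ''
  15: (20,13) 3 'caa'
  16: (13,3) 2 'ca'
  17: (3,10) 3 'cab'
  18: (10,16) 2 'ca'
  19: (16,19) 1 'c'
  20: (19,2) 3 'cca'
  21: (2,9) 4 'ccab'
  22: (9,18) 2 'cc'
  23: (18,1) 4 'ccca'
  24: (1,8) 5 'cccab'

[0, 1, 2, 3, 2, 1, 2, 1, 2, 5, 0, 2, 1, 2, 0, 3, 2, 3, 2, 1, 3, 4, 2, 4, 5]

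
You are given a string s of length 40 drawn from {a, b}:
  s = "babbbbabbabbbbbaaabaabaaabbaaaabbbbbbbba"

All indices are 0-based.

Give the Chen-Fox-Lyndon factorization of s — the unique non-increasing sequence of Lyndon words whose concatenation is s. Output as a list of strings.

["b", "abbbb", "abbabbbbb", "aaabaabaaabb", "aaaabbbbbbbb", "a"]

emit factor 1: 'b' (i=0, period=1)
emit factor 2: 'abbbb' (i=1, period=5)
emit factor 3: 'abbabbbbb' (i=6, period=9)
emit factor 4: 'aaabaabaaabb' (i=15, period=12)
emit factor 5: 'aaaabbbbbbbb' (i=27, period=12)
emit factor 6: 'a' (i=39, period=1)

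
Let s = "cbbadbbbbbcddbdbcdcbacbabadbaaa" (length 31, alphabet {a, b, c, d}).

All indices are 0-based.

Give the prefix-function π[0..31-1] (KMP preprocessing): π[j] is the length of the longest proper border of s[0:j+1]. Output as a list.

π[0] = 0
j=1 s[j]='b': π[1]=0 (border '')
j=2 s[j]='b': π[2]=0 (border '')
j=3 s[j]='a': π[3]=0 (border '')
j=4 s[j]='d': π[4]=0 (border '')
j=5 s[j]='b': π[5]=0 (border '')
j=6 s[j]='b': π[6]=0 (border '')
j=7 s[j]='b': π[7]=0 (border '')
j=8 s[j]='b': π[8]=0 (border '')
j=9 s[j]='b': π[9]=0 (border '')
j=10 s[j]='c': π[10]=1 (border 'c')
j=11 s[j]='d': k: 1→0; π[11]=0 (border '')
j=12 s[j]='d': π[12]=0 (border '')
j=13 s[j]='b': π[13]=0 (border '')
j=14 s[j]='d': π[14]=0 (border '')
j=15 s[j]='b': π[15]=0 (border '')
j=16 s[j]='c': π[16]=1 (border 'c')
j=17 s[j]='d': k: 1→0; π[17]=0 (border '')
j=18 s[j]='c': π[18]=1 (border 'c')
j=19 s[j]='b': π[19]=2 (border 'cb')
j=20 s[j]='a': k: 2→0; π[20]=0 (border '')
j=21 s[j]='c': π[21]=1 (border 'c')
j=22 s[j]='b': π[22]=2 (border 'cb')
j=23 s[j]='a': k: 2→0; π[23]=0 (border '')
j=24 s[j]='b': π[24]=0 (border '')
j=25 s[j]='a': π[25]=0 (border '')
j=26 s[j]='d': π[26]=0 (border '')
j=27 s[j]='b': π[27]=0 (border '')
j=28 s[j]='a': π[28]=0 (border '')
j=29 s[j]='a': π[29]=0 (border '')
j=30 s[j]='a': π[30]=0 (border '')

[0, 0, 0, 0, 0, 0, 0, 0, 0, 0, 1, 0, 0, 0, 0, 0, 1, 0, 1, 2, 0, 1, 2, 0, 0, 0, 0, 0, 0, 0, 0]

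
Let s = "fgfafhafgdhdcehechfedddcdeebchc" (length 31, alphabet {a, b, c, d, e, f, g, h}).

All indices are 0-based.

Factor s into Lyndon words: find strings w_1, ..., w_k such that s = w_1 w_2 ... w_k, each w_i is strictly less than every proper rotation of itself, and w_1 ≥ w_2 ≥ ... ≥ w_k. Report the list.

emit factor 1: 'fg' (i=0, period=2)
emit factor 2: 'f' (i=2, period=1)
emit factor 3: 'afh' (i=3, period=3)
emit factor 4: 'afgdhdcehechfedddcdeebchc' (i=6, period=25)

["fg", "f", "afh", "afgdhdcehechfedddcdeebchc"]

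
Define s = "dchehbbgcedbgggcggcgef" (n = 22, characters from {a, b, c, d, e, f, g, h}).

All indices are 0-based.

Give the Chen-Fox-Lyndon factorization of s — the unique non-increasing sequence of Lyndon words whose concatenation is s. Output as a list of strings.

["d", "cheh", "bbgcedbgggcggcgef"]

emit factor 1: 'd' (i=0, period=1)
emit factor 2: 'cheh' (i=1, period=4)
emit factor 3: 'bbgcedbgggcggcgef' (i=5, period=17)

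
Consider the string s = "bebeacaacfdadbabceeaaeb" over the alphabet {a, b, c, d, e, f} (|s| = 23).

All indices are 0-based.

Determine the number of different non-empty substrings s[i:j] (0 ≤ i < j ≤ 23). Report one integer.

254

rank | idx | suffix
   0 |   6 | aacfdadbabceeaaeb
   1 |  19 | aaeb
   2 |  14 | abceeaaeb
   3 |   4 | acaacfdadbabceeaaeb
   4 |   7 | acfdadbabceeaaeb
   5 |  11 | adbabceeaaeb
   6 |  20 | aeb
   7 |  22 | b
   8 |  13 | babceeaaeb
   9 |  15 | bceeaaeb
  10 |   2 | beacaacfdadbabceeaaeb
  11 |   0 | bebeacaacfdadbabceeaaeb
  12 |   5 | caacfdadbabceeaaeb
  13 |  16 | ceeaaeb
  14 |   8 | cfdadbabceeaaeb
  15 |  10 | dadbabceeaaeb
  16 |  12 | dbabceeaaeb
  17 |  18 | eaaeb
  18 |   3 | eacaacfdadbabceeaaeb
  19 |  21 | eb
  20 |   1 | ebeacaacfdadbabceeaaeb
  21 |  17 | eeaaeb
  22 |   9 | fdadbabceeaaeb

SA = [6, 19, 14, 4, 7, 11, 20, 22, 13, 15, 2, 0, 5, 16, 8, 10, 12, 18, 3, 21, 1, 17, 9]
rank  pair      lcp
   1  s[6:],s[19:]  2  'aa'
   2  s[19:],s[14:]  1  'a'
   3  s[14:],s[4:]  1  'a'
   4  s[4:],s[7:]  2  'ac'
   5  s[7:],s[11:]  1  'a'
   6  s[11:],s[20:]  1  'a'
   7  s[20:],s[22:]  0  ''
   8  s[22:],s[13:]  1  'b'
   9  s[13:],s[15:]  1  'b'
  10  s[15:],s[2:]  1  'b'
  11  s[2:],s[0:]  2  'be'
  12  s[0:],s[5:]  0  ''
  13  s[5:],s[16:]  1  'c'
  14  s[16:],s[8:]  1  'c'
  15  s[8:],s[10:]  0  ''
  16  s[10:],s[12:]  1  'd'
  17  s[12:],s[18:]  0  ''
  18  s[18:],s[3:]  2  'ea'
  19  s[3:],s[21:]  1  'e'
  20  s[21:],s[1:]  2  'eb'
  21  s[1:],s[17:]  1  'e'
  22  s[17:],s[9:]  0  ''

n(n+1)/2 = 23·24/2 = 276
Σ LCP = 0 + 2 + 1 + 1 + 2 + 1 + 1 + 0 + 1 + 1 + 1 + 2 + 0 + 1 + 1 + 0 + 1 + 0 + 2 + 1 + 2 + 1 + 0 = 22
distinct = 276 − 22 = 254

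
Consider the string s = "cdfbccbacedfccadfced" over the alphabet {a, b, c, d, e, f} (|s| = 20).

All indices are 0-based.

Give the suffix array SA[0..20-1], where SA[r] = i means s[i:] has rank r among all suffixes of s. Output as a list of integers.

[7, 14, 6, 3, 13, 5, 12, 4, 0, 17, 8, 19, 1, 10, 15, 18, 9, 2, 11, 16]

rank→(start, suffix):
  0 → (7, 'acedfccadfced')
  1 → (14, 'adfced')
  2 → (6, 'bacedfccadfced')
  3 → (3, 'bccbacedfccadfced')
  4 → (13, 'cadfced')
  5 → (5, 'cbacedfccadfced')
  6 → (12, 'ccadfced')
  7 → (4, 'ccbacedfccadfced')
  8 → (0, 'cdfbccbacedfccadfced')
  9 → (17, 'ced')
  10 → (8, 'cedfccadfced')
  11 → (19, 'd')
  12 → (1, 'dfbccbacedfccadfced')
  13 → (10, 'dfccadfced')
  14 → (15, 'dfced')
  15 → (18, 'ed')
  16 → (9, 'edfccadfced')
  17 → (2, 'fbccbacedfccadfced')
  18 → (11, 'fccadfced')
  19 → (16, 'fced')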